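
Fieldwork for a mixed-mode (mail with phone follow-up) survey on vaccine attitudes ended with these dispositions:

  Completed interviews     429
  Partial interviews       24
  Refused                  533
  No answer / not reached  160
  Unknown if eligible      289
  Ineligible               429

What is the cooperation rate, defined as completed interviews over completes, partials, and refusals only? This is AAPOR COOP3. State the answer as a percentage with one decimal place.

Num = 429
Denom = 429 + 24 + 533 = 986
COOP3 = 429 / 986 = 0.4351

43.5%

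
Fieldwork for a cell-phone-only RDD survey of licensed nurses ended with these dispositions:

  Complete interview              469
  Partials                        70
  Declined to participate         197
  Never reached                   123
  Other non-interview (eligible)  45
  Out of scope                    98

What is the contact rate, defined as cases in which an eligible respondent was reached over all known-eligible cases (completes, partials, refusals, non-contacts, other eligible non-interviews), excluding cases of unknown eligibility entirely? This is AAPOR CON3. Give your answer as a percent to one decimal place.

Top: 469 + 70 + 197 + 45 = 781
Denominator: 469 + 70 + 197 + 123 + 45 = 904
CON3 = 781 / 904 = 0.8639

86.4%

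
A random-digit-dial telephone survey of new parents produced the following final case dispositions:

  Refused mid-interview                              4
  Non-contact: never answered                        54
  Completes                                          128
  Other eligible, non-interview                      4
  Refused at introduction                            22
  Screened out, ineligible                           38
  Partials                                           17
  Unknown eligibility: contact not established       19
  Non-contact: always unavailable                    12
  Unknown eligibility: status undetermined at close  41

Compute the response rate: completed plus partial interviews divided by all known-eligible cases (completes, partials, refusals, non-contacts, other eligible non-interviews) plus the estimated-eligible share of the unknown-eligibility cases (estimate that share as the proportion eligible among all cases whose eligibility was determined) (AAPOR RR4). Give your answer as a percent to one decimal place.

Refusals = 22 + 4 = 26
No answer / not reached = 54 + 12 = 66
Unknown if eligible = 19 + 41 = 60
Numerator → 128 + 17 = 145
Eligible (known) → 128 + 17 + 26 + 66 + 4 = 241
e = 241 / (241 + 38) = 241 / 279 = 0.8638
Eligible share of unknowns → 0.8638 × 60 = 51.83
Denominator → 241 + 51.83 = 292.83
RR4 = 145 / 292.83 = 0.4952

49.5%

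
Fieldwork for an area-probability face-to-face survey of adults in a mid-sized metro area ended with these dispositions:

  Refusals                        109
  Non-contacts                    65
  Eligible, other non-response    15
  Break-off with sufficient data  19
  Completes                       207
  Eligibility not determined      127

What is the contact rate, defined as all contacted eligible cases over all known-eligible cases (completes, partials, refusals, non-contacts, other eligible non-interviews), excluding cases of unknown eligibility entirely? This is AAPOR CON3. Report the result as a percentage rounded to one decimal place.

84.3%

Top: 207 + 19 + 109 + 15 = 350
Denom: 207 + 19 + 109 + 65 + 15 = 415
CON3 = 350 / 415 = 0.8434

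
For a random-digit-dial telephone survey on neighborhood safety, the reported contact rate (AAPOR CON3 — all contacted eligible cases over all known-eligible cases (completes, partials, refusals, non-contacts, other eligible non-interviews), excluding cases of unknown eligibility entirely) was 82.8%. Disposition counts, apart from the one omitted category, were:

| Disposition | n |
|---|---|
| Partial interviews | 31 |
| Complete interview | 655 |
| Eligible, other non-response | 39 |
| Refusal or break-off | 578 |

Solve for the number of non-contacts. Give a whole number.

Top → 655 + 31 + 578 + 39 = 1303
CON3 = 1303 / D = 0.828
D = 1303 / 0.828 = 1573.7
Other denominator terms total 1303
non-contacts = 1573.7 − 1303 ≈ 271

271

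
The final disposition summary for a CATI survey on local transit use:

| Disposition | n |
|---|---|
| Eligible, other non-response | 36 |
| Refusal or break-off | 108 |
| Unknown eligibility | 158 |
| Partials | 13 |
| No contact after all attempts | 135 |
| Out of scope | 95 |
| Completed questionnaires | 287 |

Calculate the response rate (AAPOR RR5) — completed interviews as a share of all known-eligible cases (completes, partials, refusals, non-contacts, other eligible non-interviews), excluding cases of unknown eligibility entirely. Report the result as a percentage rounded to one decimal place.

49.6%

Numerator → 287
Denominator → 287 + 13 + 108 + 135 + 36 = 579
RR5 = 287 / 579 = 0.4957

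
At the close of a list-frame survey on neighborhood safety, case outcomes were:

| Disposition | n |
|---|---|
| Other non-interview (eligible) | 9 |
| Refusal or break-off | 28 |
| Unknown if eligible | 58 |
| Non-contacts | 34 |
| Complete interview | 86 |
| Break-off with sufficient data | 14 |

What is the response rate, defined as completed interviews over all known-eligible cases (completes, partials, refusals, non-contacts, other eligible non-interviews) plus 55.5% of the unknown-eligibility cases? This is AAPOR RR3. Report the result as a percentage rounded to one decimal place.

42.3%

Top → 86
Known eligible → 86 + 14 + 28 + 34 + 9 = 171
e × U → 0.5550 × 58 = 32.19
Base → 171 + 32.19 = 203.19
RR3 = 86 / 203.19 = 0.4232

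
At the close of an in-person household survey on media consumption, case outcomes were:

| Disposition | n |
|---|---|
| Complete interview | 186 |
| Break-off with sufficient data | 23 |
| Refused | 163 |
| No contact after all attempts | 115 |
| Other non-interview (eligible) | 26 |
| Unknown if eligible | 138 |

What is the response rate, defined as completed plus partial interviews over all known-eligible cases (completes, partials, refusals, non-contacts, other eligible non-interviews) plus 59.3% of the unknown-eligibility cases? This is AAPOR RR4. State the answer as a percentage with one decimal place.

Numerator: 186 + 23 = 209
Eligible (known): 186 + 23 + 163 + 115 + 26 = 513
Estimated eligible among unknowns: 0.5930 × 138 = 81.83
Denominator: 513 + 81.83 = 594.83
RR4 = 209 / 594.83 = 0.3514

35.1%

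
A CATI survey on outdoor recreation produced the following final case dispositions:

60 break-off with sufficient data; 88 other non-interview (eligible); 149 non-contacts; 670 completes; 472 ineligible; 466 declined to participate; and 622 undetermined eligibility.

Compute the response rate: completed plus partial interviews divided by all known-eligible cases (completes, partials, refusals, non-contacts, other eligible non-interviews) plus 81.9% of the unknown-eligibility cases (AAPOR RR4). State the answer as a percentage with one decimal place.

Num: 670 + 60 = 730
Eligible (known): 670 + 60 + 466 + 149 + 88 = 1433
Eligible share of unknowns: 0.8190 × 622 = 509.42
Denominator: 1433 + 509.42 = 1942.42
RR4 = 730 / 1942.42 = 0.3758

37.6%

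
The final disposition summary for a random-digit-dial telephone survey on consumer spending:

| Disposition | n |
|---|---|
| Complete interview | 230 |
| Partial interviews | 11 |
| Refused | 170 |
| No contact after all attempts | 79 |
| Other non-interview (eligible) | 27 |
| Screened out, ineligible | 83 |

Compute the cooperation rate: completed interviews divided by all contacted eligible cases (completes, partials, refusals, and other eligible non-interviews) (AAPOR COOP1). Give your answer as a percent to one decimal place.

52.5%

Numerator → 230
Base → 230 + 11 + 170 + 27 = 438
COOP1 = 230 / 438 = 0.5251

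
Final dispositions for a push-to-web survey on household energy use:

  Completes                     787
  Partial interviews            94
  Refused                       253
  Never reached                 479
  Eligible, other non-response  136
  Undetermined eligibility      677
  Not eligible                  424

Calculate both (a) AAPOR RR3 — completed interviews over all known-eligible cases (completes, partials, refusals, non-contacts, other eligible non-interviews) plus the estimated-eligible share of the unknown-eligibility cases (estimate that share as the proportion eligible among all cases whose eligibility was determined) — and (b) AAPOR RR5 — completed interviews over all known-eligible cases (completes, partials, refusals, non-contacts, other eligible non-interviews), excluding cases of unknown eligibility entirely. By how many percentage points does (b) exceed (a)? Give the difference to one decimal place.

Numerator → 787
Determined eligible → 787 + 94 + 253 + 479 + 136 = 1749
e = 1749 / (1749 + 424) = 1749 / 2173 = 0.8049
Estimated eligible among unknowns → 0.8049 × 677 = 544.92
Base → 1749 + 544.92 = 2293.92
RR3 = 787 / 2293.92 = 0.3431
Base → 787 + 94 + 253 + 479 + 136 = 1749
RR5 = 787 / 1749 = 0.4500
Difference = 45.00 − 34.31 = 10.69 percentage points

10.7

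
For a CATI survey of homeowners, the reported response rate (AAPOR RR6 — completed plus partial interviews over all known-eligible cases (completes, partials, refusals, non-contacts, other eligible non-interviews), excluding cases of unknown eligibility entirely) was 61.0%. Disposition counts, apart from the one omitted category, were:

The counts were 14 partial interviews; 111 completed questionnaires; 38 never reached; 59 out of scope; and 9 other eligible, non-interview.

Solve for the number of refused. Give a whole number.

Num → 111 + 14 = 125
RR6 = 125 / D = 0.610
D = 125 / 0.610 = 204.9
Remaining denominator categories sum to 172
refused = 204.9 − 172 ≈ 33

33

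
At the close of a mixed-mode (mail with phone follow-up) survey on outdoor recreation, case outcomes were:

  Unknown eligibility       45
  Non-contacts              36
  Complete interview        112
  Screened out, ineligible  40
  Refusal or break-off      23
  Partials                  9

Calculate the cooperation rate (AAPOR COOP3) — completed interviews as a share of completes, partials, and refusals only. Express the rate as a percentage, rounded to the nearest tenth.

Top → 112
Denominator → 112 + 9 + 23 = 144
COOP3 = 112 / 144 = 0.7778

77.8%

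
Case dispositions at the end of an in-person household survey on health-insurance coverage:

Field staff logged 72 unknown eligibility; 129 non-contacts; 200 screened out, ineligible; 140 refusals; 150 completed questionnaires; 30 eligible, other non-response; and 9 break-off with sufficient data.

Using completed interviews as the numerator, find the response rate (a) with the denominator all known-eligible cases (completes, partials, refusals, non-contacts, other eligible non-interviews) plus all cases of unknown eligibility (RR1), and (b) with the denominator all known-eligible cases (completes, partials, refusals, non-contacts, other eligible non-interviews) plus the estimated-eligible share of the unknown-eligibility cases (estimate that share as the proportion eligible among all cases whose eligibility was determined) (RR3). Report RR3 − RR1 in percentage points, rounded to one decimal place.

1.2

Numerator: 150
Denominator: 150 + 9 + 140 + 129 + 30 + 72 = 530
RR1 = 150 / 530 = 0.2830
Known eligible: 150 + 9 + 140 + 129 + 30 = 458
e = 458 / (458 + 200) = 458 / 658 = 0.6960
Estimated eligible among unknowns: 0.6960 × 72 = 50.11
Denominator: 458 + 50.11 = 508.11
RR3 = 150 / 508.11 = 0.2952
Difference = 29.52 − 28.30 = 1.22 percentage points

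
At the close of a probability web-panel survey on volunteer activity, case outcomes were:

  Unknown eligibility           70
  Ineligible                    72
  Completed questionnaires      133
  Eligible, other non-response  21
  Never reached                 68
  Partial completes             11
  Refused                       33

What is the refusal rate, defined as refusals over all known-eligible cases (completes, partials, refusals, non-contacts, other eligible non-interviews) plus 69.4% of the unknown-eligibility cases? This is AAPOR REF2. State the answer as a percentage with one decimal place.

Numerator → 33
Known eligible → 133 + 11 + 33 + 68 + 21 = 266
e × U → 0.6940 × 70 = 48.58
Denom → 266 + 48.58 = 314.58
REF2 = 33 / 314.58 = 0.1049

10.5%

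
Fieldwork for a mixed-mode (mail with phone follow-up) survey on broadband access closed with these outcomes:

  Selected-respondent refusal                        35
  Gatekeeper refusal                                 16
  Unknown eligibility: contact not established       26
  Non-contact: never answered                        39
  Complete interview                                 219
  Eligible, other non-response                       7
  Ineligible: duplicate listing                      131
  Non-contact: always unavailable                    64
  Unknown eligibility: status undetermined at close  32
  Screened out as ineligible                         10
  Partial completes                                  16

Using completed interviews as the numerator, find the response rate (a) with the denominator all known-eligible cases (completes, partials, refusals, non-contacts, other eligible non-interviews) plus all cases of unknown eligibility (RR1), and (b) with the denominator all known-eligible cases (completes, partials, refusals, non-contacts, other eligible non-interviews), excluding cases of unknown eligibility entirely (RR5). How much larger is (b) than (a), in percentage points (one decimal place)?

Refusals = 16 + 35 = 51
No contact after all attempts = 39 + 64 = 103
Unknown if eligible = 26 + 32 = 58
Out of scope = 10 + 131 = 141
Top = 219
Denominator = 219 + 16 + 51 + 103 + 7 + 58 = 454
RR1 = 219 / 454 = 0.4824
Denominator = 219 + 16 + 51 + 103 + 7 = 396
RR5 = 219 / 396 = 0.5530
Difference = 55.30 − 48.24 = 7.06 percentage points

7.1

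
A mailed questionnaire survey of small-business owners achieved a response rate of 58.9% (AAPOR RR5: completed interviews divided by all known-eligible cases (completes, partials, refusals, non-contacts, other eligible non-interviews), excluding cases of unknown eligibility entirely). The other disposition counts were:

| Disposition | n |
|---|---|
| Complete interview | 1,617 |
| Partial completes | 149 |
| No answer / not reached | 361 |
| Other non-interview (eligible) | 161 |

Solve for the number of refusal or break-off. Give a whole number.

457

RR5 = 1617 / D = 0.589
D = 1617 / 0.589 = 2745.3
Other denominator terms total 2288
refusal or break-off = 2745.3 − 2288 ≈ 457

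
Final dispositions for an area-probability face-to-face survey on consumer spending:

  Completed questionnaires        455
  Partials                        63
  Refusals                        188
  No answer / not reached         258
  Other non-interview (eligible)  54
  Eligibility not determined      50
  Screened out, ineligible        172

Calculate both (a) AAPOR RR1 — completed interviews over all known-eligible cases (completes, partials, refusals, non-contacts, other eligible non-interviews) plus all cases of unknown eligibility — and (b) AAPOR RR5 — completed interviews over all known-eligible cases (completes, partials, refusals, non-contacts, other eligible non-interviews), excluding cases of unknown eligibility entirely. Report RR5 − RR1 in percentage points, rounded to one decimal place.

2.1

Num: 455
Base: 455 + 63 + 188 + 258 + 54 + 50 = 1068
RR1 = 455 / 1068 = 0.4260
Base: 455 + 63 + 188 + 258 + 54 = 1018
RR5 = 455 / 1018 = 0.4470
Difference = 44.70 − 42.60 = 2.10 percentage points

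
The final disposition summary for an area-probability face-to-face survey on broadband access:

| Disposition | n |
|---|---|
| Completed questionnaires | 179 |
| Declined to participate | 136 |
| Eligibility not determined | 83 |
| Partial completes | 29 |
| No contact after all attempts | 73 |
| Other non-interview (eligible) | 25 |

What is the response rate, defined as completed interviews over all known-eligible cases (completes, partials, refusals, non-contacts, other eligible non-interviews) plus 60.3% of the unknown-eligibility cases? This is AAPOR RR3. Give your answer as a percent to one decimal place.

36.4%

Top → 179
Known eligible → 179 + 29 + 136 + 73 + 25 = 442
Estimated eligible among unknowns → 0.6030 × 83 = 50.05
Base → 442 + 50.05 = 492.05
RR3 = 179 / 492.05 = 0.3638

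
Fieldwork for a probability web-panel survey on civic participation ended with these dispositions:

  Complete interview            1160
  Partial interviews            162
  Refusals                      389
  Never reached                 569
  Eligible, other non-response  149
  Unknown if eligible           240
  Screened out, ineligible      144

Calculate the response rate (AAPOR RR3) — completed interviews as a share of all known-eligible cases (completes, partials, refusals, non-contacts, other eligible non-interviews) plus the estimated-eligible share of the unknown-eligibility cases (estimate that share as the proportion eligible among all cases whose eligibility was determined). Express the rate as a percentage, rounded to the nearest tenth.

43.7%

Numerator → 1160
Known eligible → 1160 + 162 + 389 + 569 + 149 = 2429
e = 2429 / (2429 + 144) = 2429 / 2573 = 0.9440
e × U → 0.9440 × 240 = 226.56
Denom → 2429 + 226.56 = 2655.56
RR3 = 1160 / 2655.56 = 0.4368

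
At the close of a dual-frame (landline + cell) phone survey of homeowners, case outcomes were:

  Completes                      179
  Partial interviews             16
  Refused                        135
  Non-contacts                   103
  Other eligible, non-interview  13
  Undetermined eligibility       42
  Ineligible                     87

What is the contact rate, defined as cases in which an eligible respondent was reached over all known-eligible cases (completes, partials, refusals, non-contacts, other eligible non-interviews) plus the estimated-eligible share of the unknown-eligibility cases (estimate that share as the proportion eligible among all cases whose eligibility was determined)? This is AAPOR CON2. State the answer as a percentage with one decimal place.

Numerator: 179 + 16 + 135 + 13 = 343
Known eligible: 179 + 16 + 135 + 103 + 13 = 446
e = 446 / (446 + 87) = 446 / 533 = 0.8368
Eligible share of unknowns: 0.8368 × 42 = 35.15
Denom: 446 + 35.15 = 481.15
CON2 = 343 / 481.15 = 0.7129

71.3%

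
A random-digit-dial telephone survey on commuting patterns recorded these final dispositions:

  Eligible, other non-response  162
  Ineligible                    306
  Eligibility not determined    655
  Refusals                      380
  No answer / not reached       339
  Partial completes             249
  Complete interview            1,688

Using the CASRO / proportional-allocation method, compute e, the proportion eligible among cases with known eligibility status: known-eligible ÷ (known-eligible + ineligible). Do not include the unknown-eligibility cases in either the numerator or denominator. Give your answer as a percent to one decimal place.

Eligible (known) → 1688 + 249 + 380 + 339 + 162 = 2818
e = 2818 / (2818 + 306) = 2818 / 3124 = 0.9020

90.2%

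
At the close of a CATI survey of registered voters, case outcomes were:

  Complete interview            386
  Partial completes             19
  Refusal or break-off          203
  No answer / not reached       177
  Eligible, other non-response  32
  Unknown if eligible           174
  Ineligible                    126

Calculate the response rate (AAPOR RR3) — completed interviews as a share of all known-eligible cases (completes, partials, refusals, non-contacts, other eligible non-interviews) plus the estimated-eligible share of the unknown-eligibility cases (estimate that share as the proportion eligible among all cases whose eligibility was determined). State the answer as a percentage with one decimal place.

Numerator: 386
Determined eligible: 386 + 19 + 203 + 177 + 32 = 817
e = 817 / (817 + 126) = 817 / 943 = 0.8664
e × U: 0.8664 × 174 = 150.75
Denom: 817 + 150.75 = 967.75
RR3 = 386 / 967.75 = 0.3989

39.9%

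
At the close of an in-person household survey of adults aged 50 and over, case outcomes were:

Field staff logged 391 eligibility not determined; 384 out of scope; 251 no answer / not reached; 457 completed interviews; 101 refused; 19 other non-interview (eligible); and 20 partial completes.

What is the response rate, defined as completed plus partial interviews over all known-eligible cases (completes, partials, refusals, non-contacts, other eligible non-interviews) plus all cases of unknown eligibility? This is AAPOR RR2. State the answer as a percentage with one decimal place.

38.5%

Num: 457 + 20 = 477
Base: 457 + 20 + 101 + 251 + 19 + 391 = 1239
RR2 = 477 / 1239 = 0.3850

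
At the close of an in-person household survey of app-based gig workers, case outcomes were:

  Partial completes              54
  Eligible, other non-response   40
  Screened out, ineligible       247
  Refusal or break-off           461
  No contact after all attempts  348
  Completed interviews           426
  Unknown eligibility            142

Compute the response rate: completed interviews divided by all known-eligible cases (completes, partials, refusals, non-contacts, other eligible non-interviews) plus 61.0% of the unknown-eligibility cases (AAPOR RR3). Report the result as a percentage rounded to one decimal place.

Num = 426
Eligible (known) = 426 + 54 + 461 + 348 + 40 = 1329
Eligible share of unknowns = 0.6100 × 142 = 86.62
Denom = 1329 + 86.62 = 1415.62
RR3 = 426 / 1415.62 = 0.3009

30.1%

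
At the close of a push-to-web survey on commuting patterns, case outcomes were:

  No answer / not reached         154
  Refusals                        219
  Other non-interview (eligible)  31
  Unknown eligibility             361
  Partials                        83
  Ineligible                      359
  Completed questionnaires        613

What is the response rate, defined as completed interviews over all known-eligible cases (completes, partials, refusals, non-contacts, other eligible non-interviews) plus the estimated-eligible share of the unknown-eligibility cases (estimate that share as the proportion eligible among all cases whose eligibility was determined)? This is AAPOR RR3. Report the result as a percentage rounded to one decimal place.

44.7%

Num → 613
Eligible (known) → 613 + 83 + 219 + 154 + 31 = 1100
e = 1100 / (1100 + 359) = 1100 / 1459 = 0.7539
Estimated eligible among unknowns → 0.7539 × 361 = 272.16
Base → 1100 + 272.16 = 1372.16
RR3 = 613 / 1372.16 = 0.4467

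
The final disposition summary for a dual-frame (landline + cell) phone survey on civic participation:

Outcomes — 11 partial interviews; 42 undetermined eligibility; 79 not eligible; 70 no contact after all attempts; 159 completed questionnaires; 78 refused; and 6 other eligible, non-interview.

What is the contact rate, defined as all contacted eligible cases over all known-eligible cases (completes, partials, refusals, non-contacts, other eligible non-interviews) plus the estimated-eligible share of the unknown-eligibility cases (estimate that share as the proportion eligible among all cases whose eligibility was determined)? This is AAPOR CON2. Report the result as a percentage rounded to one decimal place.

Numerator: 159 + 11 + 78 + 6 = 254
Known eligible: 159 + 11 + 78 + 70 + 6 = 324
e = 324 / (324 + 79) = 324 / 403 = 0.8040
Eligible share of unknowns: 0.8040 × 42 = 33.77
Denom: 324 + 33.77 = 357.77
CON2 = 254 / 357.77 = 0.7100

71.0%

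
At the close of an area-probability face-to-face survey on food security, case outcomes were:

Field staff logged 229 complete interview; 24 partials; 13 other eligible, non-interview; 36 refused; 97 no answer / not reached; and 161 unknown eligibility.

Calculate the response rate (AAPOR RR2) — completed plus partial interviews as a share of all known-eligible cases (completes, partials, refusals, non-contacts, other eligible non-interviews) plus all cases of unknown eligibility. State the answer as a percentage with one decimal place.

45.2%

Top → 229 + 24 = 253
Base → 229 + 24 + 36 + 97 + 13 + 161 = 560
RR2 = 253 / 560 = 0.4518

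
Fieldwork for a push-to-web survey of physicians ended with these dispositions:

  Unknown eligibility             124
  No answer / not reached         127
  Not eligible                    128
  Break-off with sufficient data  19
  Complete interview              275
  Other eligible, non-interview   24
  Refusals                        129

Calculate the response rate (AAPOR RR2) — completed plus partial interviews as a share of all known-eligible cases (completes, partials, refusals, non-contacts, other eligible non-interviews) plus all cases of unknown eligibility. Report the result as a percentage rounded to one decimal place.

42.1%

Numerator: 275 + 19 = 294
Denominator: 275 + 19 + 129 + 127 + 24 + 124 = 698
RR2 = 294 / 698 = 0.4212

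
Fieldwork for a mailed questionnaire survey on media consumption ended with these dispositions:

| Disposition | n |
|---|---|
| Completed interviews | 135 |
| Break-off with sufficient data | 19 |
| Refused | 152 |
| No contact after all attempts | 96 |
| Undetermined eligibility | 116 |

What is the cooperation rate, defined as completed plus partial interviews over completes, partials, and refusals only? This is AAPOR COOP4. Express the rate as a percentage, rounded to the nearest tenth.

50.3%

Top: 135 + 19 = 154
Denom: 135 + 19 + 152 = 306
COOP4 = 154 / 306 = 0.5033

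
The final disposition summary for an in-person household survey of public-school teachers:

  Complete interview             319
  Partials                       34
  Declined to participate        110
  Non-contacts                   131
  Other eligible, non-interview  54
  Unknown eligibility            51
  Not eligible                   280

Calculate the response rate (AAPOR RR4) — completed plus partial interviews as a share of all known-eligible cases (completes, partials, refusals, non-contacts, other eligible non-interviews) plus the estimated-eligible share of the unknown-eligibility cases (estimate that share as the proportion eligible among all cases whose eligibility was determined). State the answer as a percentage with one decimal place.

51.6%

Num → 319 + 34 = 353
Determined eligible → 319 + 34 + 110 + 131 + 54 = 648
e = 648 / (648 + 280) = 648 / 928 = 0.6983
e × U → 0.6983 × 51 = 35.61
Denominator → 648 + 35.61 = 683.61
RR4 = 353 / 683.61 = 0.5164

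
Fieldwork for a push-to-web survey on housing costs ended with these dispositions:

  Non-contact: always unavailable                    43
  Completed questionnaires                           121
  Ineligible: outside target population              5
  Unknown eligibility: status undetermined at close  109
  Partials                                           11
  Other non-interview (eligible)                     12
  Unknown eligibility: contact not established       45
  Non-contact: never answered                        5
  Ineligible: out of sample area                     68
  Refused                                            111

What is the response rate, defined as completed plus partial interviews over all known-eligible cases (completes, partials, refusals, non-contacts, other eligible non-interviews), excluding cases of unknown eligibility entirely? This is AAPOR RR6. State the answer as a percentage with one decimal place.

Never reached = 5 + 43 = 48
Eligibility not determined = 45 + 109 = 154
Screened out, ineligible = 5 + 68 = 73
Numerator → 121 + 11 = 132
Denom → 121 + 11 + 111 + 48 + 12 = 303
RR6 = 132 / 303 = 0.4356

43.6%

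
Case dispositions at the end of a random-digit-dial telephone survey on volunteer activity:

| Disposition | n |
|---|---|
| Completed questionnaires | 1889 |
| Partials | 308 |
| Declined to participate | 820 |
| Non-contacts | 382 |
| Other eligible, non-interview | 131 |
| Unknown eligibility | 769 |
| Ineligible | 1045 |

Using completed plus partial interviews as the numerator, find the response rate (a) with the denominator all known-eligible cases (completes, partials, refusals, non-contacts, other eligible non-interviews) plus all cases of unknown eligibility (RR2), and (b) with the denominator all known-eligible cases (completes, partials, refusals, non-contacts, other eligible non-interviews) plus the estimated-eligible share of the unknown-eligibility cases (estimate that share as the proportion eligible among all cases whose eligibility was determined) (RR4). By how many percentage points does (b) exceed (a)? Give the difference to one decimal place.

Numerator: 1889 + 308 = 2197
Base: 1889 + 308 + 820 + 382 + 131 + 769 = 4299
RR2 = 2197 / 4299 = 0.5110
Determined eligible: 1889 + 308 + 820 + 382 + 131 = 3530
e = 3530 / (3530 + 1045) = 3530 / 4575 = 0.7716
Eligible share of unknowns: 0.7716 × 769 = 593.36
Base: 3530 + 593.36 = 4123.36
RR4 = 2197 / 4123.36 = 0.5328
Difference = 53.28 − 51.10 = 2.18 percentage points

2.2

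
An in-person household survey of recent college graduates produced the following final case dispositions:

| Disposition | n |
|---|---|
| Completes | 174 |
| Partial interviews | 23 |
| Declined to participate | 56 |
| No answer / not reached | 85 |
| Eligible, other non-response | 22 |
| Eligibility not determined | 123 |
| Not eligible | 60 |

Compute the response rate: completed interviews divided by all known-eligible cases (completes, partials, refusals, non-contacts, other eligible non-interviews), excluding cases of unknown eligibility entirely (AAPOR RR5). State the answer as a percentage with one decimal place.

Num → 174
Denom → 174 + 23 + 56 + 85 + 22 = 360
RR5 = 174 / 360 = 0.4833

48.3%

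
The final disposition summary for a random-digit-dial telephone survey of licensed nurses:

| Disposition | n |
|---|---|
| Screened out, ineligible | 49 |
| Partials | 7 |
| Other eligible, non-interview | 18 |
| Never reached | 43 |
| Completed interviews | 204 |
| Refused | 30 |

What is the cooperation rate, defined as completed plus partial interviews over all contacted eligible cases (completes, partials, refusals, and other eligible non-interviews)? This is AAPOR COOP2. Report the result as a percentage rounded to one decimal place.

81.5%

Numerator: 204 + 7 = 211
Base: 204 + 7 + 30 + 18 = 259
COOP2 = 211 / 259 = 0.8147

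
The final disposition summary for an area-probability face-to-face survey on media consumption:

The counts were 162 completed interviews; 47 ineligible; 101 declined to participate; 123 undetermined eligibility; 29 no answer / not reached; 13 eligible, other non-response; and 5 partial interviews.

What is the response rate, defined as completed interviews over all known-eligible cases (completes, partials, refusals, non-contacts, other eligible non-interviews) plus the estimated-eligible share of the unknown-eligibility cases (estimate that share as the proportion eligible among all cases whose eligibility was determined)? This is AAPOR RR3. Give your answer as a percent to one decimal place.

Top: 162
Eligible (known): 162 + 5 + 101 + 29 + 13 = 310
e = 310 / (310 + 47) = 310 / 357 = 0.8683
Eligible share of unknowns: 0.8683 × 123 = 106.80
Denom: 310 + 106.80 = 416.80
RR3 = 162 / 416.80 = 0.3887

38.9%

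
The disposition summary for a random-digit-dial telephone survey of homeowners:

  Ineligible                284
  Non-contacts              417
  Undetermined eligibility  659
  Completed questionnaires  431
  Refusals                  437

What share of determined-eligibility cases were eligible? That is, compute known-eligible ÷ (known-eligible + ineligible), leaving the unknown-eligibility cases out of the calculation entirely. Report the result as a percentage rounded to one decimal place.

81.9%

Determined eligible: 431 + 437 + 417 = 1285
e = 1285 / (1285 + 284) = 1285 / 1569 = 0.8190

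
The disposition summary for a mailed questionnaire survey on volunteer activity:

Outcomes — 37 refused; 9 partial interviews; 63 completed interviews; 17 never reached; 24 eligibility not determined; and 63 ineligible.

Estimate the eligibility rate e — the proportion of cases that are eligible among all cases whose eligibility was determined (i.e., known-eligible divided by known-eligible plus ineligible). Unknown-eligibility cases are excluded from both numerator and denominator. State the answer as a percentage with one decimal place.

Determined eligible → 63 + 9 + 37 + 17 = 126
e = 126 / (126 + 63) = 126 / 189 = 0.6667

66.7%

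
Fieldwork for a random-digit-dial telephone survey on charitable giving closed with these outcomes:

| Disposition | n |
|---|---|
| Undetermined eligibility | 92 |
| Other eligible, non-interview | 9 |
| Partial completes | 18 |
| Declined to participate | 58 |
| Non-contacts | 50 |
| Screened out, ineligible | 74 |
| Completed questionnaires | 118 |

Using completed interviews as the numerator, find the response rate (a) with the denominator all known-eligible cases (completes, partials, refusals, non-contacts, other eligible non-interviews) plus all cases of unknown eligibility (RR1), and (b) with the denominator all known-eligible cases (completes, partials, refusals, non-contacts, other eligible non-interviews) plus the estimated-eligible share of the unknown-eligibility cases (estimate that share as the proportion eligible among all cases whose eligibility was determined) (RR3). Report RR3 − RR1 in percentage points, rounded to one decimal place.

2.2

Numerator → 118
Base → 118 + 18 + 58 + 50 + 9 + 92 = 345
RR1 = 118 / 345 = 0.3420
Determined eligible → 118 + 18 + 58 + 50 + 9 = 253
e = 253 / (253 + 74) = 253 / 327 = 0.7737
e × U → 0.7737 × 92 = 71.18
Base → 253 + 71.18 = 324.18
RR3 = 118 / 324.18 = 0.3640
Difference = 36.40 − 34.20 = 2.20 percentage points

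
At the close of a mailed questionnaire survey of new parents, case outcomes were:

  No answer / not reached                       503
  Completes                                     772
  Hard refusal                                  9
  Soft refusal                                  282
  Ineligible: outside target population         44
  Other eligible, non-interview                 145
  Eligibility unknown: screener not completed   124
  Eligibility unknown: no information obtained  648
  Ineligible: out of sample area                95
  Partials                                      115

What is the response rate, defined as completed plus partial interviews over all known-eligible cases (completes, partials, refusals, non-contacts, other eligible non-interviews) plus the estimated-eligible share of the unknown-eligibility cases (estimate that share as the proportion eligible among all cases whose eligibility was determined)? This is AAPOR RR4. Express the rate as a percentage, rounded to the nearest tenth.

34.9%

Refusals = 9 + 282 = 291
Unknown if eligible = 124 + 648 = 772
Out of scope = 44 + 95 = 139
Numerator = 772 + 115 = 887
Eligible (known) = 772 + 115 + 291 + 503 + 145 = 1826
e = 1826 / (1826 + 139) = 1826 / 1965 = 0.9293
e × U = 0.9293 × 772 = 717.42
Base = 1826 + 717.42 = 2543.42
RR4 = 887 / 2543.42 = 0.3487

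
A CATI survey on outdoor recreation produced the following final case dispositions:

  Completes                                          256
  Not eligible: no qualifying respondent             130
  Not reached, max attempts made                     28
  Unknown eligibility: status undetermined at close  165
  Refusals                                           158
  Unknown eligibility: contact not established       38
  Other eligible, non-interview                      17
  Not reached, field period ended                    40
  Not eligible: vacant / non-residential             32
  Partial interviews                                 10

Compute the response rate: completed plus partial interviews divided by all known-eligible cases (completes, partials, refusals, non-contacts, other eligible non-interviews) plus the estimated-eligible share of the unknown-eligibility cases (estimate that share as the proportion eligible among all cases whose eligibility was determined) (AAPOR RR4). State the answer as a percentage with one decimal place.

40.1%

Non-contacts = 40 + 28 = 68
Eligibility not determined = 38 + 165 = 203
Out of scope = 130 + 32 = 162
Num → 256 + 10 = 266
Determined eligible → 256 + 10 + 158 + 68 + 17 = 509
e = 509 / (509 + 162) = 509 / 671 = 0.7586
e × U → 0.7586 × 203 = 154.00
Denominator → 509 + 154.00 = 663.00
RR4 = 266 / 663.00 = 0.4012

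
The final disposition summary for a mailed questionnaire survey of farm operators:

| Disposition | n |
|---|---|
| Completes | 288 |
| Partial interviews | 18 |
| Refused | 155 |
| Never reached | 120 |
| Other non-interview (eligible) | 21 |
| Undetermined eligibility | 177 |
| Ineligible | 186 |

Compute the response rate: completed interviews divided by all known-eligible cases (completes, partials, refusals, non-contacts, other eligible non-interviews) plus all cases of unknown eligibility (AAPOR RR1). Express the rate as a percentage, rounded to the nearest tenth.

Numerator: 288
Denominator: 288 + 18 + 155 + 120 + 21 + 177 = 779
RR1 = 288 / 779 = 0.3697

37.0%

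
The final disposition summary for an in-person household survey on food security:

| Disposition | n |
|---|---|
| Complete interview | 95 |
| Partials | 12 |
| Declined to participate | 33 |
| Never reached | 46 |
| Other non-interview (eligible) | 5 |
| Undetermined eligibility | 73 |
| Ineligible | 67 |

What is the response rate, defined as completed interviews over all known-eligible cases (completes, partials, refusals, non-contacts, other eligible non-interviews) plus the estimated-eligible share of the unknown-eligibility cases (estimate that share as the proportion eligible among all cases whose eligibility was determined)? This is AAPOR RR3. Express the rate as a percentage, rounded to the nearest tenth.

Top: 95
Determined eligible: 95 + 12 + 33 + 46 + 5 = 191
e = 191 / (191 + 67) = 191 / 258 = 0.7403
e × U: 0.7403 × 73 = 54.04
Denom: 191 + 54.04 = 245.04
RR3 = 95 / 245.04 = 0.3877

38.8%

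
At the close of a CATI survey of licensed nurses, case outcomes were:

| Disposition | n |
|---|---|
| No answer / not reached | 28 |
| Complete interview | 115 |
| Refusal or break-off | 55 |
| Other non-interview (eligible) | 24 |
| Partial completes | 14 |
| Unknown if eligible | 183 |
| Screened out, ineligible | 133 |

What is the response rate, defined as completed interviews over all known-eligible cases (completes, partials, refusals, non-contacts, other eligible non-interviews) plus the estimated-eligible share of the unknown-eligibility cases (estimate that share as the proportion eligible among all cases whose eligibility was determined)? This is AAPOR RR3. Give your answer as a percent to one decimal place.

Num: 115
Eligible (known): 115 + 14 + 55 + 28 + 24 = 236
e = 236 / (236 + 133) = 236 / 369 = 0.6396
Eligible share of unknowns: 0.6396 × 183 = 117.05
Denominator: 236 + 117.05 = 353.05
RR3 = 115 / 353.05 = 0.3257

32.6%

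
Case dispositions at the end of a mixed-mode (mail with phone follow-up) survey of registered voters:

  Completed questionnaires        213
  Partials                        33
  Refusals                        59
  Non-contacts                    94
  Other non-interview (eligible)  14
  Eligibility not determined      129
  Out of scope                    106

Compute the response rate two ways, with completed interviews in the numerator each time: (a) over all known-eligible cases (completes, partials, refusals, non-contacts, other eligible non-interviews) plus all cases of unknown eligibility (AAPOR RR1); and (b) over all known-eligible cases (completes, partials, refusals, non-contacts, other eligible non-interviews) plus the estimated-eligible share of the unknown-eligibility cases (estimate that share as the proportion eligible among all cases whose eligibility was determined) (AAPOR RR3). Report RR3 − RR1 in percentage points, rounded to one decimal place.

2.0

Numerator: 213
Base: 213 + 33 + 59 + 94 + 14 + 129 = 542
RR1 = 213 / 542 = 0.3930
Known eligible: 213 + 33 + 59 + 94 + 14 = 413
e = 413 / (413 + 106) = 413 / 519 = 0.7958
e × U: 0.7958 × 129 = 102.66
Base: 413 + 102.66 = 515.66
RR3 = 213 / 515.66 = 0.4131
Difference = 41.31 − 39.30 = 2.01 percentage points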